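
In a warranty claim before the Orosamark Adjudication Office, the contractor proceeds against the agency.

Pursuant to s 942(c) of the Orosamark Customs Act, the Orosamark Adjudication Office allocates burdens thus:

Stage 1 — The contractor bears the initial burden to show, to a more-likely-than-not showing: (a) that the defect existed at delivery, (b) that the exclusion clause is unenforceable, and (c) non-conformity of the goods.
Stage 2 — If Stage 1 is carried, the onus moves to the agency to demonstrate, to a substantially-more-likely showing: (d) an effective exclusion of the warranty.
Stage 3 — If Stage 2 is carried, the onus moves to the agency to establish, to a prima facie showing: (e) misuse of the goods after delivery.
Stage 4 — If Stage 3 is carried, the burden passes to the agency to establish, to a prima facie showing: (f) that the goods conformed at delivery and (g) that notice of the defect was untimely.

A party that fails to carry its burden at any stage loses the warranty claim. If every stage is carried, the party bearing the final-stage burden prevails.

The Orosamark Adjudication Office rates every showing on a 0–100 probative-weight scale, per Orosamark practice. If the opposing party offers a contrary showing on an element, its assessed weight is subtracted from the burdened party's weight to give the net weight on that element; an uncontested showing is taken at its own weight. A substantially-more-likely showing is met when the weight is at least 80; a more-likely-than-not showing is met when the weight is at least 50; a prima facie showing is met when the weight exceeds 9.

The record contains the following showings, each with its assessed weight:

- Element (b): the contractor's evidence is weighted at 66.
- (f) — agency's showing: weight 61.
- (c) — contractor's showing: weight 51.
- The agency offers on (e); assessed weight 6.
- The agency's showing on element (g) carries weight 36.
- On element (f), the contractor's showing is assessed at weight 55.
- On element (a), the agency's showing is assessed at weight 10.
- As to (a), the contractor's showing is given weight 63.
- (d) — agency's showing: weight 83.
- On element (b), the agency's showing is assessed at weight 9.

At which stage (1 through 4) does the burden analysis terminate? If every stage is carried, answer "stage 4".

stage 3

At Stage 1 the contractor must meet a more-likely-than-not showing (weight is at least 50): on (a) the weight is 63 less the opposing 10 gives net 53, ≥ 50, so (a) meets the standard; on (b) the weight is 66 less the opposing 9 gives net 57, which does reach 50, so (b) meets the standard; on (c) the weight is 51, which does reach 50, so (c) meets the standard.
  Stage 1 is satisfied; the onus moves to the agency.
At Stage 2 the agency must meet a substantially-more-likely showing (weight is at least 80): on (d) the weight is 83, which does reach 80, so (d) meets the standard.
  Stage 2 carried; the burden remains with the agency.
At Stage 3 the agency must meet a prima facie showing (weight exceeds 9): on (e) the weight is 6, ≤ 9, so (e) does not meet the standard.
  Not every element is met, so the agency fails to carry Stage 3.
The analysis ends at Stage 3; the contractor prevails.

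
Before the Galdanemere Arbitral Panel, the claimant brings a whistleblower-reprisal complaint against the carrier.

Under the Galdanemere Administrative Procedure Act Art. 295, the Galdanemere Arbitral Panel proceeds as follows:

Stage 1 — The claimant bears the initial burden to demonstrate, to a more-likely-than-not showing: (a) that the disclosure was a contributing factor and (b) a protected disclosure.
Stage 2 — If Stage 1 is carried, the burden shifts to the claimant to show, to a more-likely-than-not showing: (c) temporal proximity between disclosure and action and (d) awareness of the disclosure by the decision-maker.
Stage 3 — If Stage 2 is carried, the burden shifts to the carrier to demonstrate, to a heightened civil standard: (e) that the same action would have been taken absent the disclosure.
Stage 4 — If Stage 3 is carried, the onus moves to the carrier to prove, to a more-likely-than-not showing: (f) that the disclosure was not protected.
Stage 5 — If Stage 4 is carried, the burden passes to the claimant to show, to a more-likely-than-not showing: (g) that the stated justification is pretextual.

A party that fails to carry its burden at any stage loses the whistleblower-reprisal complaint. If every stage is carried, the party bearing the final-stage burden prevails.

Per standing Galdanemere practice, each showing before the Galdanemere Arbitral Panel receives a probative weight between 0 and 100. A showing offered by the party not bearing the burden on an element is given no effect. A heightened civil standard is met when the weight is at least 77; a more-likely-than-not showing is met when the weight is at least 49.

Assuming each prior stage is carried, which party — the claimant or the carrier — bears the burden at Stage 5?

claimant

Stage 5's rule assigns the burden to the claimant (to a more-likely-than-not showing).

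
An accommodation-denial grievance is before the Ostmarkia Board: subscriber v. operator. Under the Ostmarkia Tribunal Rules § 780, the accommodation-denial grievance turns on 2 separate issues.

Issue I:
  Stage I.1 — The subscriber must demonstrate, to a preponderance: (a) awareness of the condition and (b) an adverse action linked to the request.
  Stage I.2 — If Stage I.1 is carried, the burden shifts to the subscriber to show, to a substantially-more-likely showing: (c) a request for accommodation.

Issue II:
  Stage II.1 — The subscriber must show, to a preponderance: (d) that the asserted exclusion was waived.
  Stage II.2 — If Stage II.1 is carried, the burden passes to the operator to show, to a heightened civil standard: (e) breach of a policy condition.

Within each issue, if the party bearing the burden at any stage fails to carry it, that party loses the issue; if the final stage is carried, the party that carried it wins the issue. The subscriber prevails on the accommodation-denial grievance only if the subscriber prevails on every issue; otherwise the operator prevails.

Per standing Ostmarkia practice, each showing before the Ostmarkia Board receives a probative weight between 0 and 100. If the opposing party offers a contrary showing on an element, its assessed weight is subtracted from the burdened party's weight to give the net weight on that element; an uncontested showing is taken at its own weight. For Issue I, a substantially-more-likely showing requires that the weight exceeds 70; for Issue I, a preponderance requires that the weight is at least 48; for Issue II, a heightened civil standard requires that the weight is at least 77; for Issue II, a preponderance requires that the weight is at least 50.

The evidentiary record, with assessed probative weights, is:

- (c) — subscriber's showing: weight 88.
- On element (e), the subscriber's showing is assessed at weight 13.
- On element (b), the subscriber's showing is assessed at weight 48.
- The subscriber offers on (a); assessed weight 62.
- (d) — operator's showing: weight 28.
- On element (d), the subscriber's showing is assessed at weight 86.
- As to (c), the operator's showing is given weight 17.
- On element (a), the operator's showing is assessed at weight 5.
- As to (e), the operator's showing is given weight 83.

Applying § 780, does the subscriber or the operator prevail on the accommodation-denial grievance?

subscriber

— Issue I —
At Stage I.1 the subscriber must meet a preponderance (weight is at least 48): on (a) the weight is 62 less the opposing 5 gives net 57, ≥ 48, so (a) meets the standard; on (b) the weight is 48, ≥ 48, so (b) meets the standard.
  All elements met. The subscriber retains the burden for Stage I.2.
At Stage I.2 the subscriber must meet a substantially-more-likely showing (weight exceeds 70): on (c) the weight is 88 less the opposing 17 gives net 71, which does exceed 70, so (c) meets the standard.
  Stage I.2 carried; the final stage is satisfied.
With every stage satisfied, the subscriber prevails on this issue.
— Issue II —
Stage II.1 (subscriber, a preponderance, weight is at least 50): (d) net 86−28=58 ≥ 50 — meets.
  Stage II.1 is satisfied; the onus moves to the operator.
Stage II.2 (operator, a heightened civil standard, weight is at least 77): (e) net 83−13=70 < 77 — fails.
  The operator does not carry Stage II.2.
The analysis ends at Stage II.2; the subscriber prevails on this issue.
Per-issue: Issue I → subscriber; Issue II → subscriber. The subscriber must prevail on every issue; overall, the subscriber prevails.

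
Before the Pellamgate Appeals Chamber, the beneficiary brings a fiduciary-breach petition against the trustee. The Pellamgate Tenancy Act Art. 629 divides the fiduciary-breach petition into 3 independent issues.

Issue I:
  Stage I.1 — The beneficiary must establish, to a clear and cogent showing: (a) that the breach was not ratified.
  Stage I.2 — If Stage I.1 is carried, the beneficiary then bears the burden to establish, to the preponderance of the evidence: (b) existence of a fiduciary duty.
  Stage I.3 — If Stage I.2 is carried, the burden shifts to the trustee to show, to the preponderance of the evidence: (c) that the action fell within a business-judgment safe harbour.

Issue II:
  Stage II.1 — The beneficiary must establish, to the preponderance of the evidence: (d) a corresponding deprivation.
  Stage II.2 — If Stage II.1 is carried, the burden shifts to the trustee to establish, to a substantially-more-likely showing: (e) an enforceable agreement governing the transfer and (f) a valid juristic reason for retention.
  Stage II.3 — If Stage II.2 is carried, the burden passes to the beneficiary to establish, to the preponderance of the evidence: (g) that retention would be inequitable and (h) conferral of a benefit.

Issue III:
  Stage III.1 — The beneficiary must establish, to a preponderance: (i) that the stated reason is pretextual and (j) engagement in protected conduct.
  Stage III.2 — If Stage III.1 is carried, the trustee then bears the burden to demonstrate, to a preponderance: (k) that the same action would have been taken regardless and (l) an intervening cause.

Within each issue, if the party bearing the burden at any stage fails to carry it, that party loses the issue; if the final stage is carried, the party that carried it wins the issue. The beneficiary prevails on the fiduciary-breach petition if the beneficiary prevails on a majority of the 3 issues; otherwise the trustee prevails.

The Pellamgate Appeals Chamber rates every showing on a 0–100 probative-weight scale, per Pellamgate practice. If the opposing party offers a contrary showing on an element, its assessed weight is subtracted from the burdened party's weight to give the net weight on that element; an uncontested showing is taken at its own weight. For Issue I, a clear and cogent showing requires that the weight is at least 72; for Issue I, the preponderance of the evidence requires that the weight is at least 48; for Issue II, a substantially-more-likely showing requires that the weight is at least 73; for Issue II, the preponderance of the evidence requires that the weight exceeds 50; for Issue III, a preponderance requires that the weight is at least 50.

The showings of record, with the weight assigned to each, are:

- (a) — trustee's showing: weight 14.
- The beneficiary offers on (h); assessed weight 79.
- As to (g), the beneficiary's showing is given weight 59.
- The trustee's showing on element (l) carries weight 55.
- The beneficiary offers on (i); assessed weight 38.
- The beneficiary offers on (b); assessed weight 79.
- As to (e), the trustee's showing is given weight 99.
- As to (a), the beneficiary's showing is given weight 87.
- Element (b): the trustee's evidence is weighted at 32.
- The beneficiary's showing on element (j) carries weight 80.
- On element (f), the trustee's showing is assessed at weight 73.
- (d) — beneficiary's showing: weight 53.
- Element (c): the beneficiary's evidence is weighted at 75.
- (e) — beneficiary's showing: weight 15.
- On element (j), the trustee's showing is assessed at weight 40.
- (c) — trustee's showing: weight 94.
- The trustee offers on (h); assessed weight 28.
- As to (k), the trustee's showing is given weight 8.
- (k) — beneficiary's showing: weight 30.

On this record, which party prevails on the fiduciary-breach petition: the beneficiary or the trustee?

— Issue I —
Stage I.1 — burden on beneficiary; standard: a clear and cogent showing (weight is at least 72).
    (a): 87 − 14 = 73 ≥ 72 [met]
  Stage I.1 carried; the burden remains with the beneficiary.
Stage I.2 — burden on beneficiary; standard: the preponderance of the evidence (weight is at least 48).
    (b): 79 − 32 = 47 < 48 [not met]
  Not every element is met, so the beneficiary fails to carry Stage I.2.
So the trustee prevails on this issue.
— Issue II —
At Stage II.1 the beneficiary must meet the preponderance of the evidence (weight exceeds 50): on (d) the weight is 53, > 50, so (d) meets the standard.
  Stage II.1 carried; the burden shifts to the trustee.
At Stage II.2 the trustee must meet a substantially-more-likely showing (weight is at least 73): on (e) the weight is 99 less the opposing 15 gives net 84, ≥ 73, so (e) meets the standard; on (f) the weight is 73, ≥ 73, so (f) meets the standard.
  The trustee carries Stage II.2; the beneficiary now bears the burden.
At Stage II.3 the beneficiary must meet the preponderance of the evidence (weight exceeds 50): on (g) the weight is 59, which does exceed 50, so (g) meets the standard; on (h) the weight is 79 less the opposing 28 gives net 51, > 50, so (h) meets the standard.
  Stage II.3 carried; the final stage is satisfied.
All stages carried — the beneficiary prevails on this issue.
— Issue III —
At Stage III.1 the beneficiary must meet a preponderance (weight is at least 50): on (i) the weight is 38, which does not reach 50, so (i) does not meet the standard; on (j) the weight is 80 less the opposing 40 gives net 40, which does not reach 50, so (j) does not meet the standard.
  Not every element is met, so the beneficiary fails to carry Stage III.1.
The trustee prevails on this issue.
Per-issue: Issue I → trustee; Issue II → beneficiary; Issue III → trustee. The beneficiary must prevail on a majority of issues; overall, the trustee prevails.

trustee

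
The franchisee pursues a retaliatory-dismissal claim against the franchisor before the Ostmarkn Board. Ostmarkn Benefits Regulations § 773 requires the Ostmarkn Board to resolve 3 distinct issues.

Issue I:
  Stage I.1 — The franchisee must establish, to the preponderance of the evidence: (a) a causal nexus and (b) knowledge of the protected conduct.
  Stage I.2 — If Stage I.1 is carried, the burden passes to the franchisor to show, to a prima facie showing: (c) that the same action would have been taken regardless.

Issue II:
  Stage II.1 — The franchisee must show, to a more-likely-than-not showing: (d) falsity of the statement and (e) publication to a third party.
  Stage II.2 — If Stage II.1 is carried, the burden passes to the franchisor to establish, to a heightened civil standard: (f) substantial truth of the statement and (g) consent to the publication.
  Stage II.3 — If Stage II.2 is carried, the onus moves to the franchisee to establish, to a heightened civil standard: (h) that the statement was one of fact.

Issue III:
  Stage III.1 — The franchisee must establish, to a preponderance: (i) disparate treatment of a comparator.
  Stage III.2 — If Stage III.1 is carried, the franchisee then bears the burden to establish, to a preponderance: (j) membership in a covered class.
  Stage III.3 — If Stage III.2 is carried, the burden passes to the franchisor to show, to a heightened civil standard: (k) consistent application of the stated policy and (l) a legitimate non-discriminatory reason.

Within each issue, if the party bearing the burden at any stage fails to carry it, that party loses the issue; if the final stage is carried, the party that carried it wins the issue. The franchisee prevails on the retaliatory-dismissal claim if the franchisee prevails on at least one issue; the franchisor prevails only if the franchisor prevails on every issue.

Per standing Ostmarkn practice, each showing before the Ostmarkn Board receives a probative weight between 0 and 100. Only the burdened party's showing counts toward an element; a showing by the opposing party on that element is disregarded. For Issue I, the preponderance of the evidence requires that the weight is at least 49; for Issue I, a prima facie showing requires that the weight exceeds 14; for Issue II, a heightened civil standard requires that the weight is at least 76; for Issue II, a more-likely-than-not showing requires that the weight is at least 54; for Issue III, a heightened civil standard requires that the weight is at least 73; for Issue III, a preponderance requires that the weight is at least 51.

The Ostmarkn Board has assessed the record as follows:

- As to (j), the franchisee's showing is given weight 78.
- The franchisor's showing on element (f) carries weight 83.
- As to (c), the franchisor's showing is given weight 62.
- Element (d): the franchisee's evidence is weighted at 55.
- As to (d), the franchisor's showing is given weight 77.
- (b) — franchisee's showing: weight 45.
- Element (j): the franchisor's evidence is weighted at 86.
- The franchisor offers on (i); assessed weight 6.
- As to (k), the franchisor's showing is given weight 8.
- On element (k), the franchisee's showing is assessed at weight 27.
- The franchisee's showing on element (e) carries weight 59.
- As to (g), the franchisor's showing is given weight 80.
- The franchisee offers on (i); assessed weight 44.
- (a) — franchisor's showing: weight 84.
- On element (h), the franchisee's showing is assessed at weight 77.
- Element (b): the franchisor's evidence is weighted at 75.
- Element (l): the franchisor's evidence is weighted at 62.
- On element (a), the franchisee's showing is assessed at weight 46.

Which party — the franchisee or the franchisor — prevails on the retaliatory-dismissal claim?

franchisee

— Issue I —
Stage I.1 (franchisee, the preponderance of the evidence, weight is at least 49): (a) 46 (franchisor's 84 disregarded) < 49 — fails; (b) 45 (franchisor's 75 disregarded) < 49 — fails.
  Stage I.1 not carried; the franchisee fails its burden.
The analysis ends at Stage I.1; the franchisor prevails on this issue.
— Issue II —
At Stage II.1 the franchisee must meet a more-likely-than-not showing (weight is at least 54): on (d) the weight is 55 (the franchisor's 77 is given no effect), which does reach 54, so (d) meets the standard; on (e) the weight is 59, ≥ 54, so (e) meets the standard.
  All elements met. The burden passes to the franchisor.
At Stage II.2 the franchisor must meet a heightened civil standard (weight is at least 76): on (f) the weight is 83, ≥ 76, so (f) meets the standard; on (g) the weight is 80, ≥ 76, so (g) meets the standard.
  All elements met. The burden passes to the franchisee.
At Stage II.3 the franchisee must meet a heightened civil standard (weight is at least 76): on (h) the weight is 77, which does reach 76, so (h) meets the standard.
  All elements met at the final stage.
Every stage carried; the franchisee prevails on this issue.
— Issue III —
Stage III.1 — burden on franchisee; standard: a preponderance (weight is at least 51).
    (i): 44 (franchisor's 6 disregarded) < 51 [not met]
  The franchisee does not carry Stage III.1.
So the franchisor prevails on this issue.
Per-issue: Issue I → franchisor; Issue II → franchisee; Issue III → franchisor. The franchisee must prevail on at least one issue; overall, the franchisee prevails.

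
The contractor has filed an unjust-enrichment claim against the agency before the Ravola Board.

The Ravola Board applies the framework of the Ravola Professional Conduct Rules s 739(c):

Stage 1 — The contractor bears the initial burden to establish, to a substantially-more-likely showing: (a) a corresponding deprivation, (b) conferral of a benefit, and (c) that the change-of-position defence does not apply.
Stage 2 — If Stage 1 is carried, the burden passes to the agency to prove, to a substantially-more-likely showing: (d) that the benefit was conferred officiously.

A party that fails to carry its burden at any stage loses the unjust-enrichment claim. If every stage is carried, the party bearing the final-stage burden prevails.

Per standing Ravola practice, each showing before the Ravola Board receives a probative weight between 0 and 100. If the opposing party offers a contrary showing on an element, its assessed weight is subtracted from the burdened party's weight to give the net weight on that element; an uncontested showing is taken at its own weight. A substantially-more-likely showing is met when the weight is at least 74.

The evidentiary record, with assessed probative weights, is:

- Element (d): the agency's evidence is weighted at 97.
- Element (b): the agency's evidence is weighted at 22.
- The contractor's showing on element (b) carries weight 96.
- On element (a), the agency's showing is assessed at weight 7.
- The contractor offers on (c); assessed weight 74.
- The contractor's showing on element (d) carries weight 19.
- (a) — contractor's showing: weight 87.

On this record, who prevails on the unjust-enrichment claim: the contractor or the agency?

Stage 1 (contractor, a substantially-more-likely showing, weight is at least 74): (a) net 87−7=80 ≥ 74 — meets; (b) net 96−22=74 ≥ 74 — meets; (c) 74 ≥ 74 — meets.
  All elements met. The burden passes to the agency.
Stage 2 (agency, a substantially-more-likely showing, weight is at least 74): (d) net 97−19=78 ≥ 74 — meets.
  All elements met at the final stage.
With every stage satisfied, the agency prevails.

agency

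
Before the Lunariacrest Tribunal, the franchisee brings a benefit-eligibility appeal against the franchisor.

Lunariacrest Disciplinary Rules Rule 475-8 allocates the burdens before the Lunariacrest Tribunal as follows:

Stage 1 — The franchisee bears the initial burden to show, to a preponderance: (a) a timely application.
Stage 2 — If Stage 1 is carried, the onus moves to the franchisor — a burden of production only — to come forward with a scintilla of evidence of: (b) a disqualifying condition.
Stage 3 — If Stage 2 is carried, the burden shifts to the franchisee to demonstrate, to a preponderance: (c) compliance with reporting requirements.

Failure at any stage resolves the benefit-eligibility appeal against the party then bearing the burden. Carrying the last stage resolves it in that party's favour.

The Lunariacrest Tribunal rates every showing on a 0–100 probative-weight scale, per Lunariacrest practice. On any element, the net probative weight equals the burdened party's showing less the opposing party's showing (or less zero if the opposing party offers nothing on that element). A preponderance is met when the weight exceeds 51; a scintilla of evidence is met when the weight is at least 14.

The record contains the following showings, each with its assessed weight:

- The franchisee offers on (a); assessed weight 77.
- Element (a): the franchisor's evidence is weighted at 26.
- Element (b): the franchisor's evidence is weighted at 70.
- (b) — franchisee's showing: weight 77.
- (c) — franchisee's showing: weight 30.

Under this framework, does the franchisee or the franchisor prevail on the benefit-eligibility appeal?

franchisor

Stage 1 — burden on franchisee; standard: a preponderance (weight exceeds 51).
    (a): 77 − 26 = 51 ≤ 51 [not met]
  Not every element is met, so the franchisee fails to carry Stage 1.
The franchisor prevails.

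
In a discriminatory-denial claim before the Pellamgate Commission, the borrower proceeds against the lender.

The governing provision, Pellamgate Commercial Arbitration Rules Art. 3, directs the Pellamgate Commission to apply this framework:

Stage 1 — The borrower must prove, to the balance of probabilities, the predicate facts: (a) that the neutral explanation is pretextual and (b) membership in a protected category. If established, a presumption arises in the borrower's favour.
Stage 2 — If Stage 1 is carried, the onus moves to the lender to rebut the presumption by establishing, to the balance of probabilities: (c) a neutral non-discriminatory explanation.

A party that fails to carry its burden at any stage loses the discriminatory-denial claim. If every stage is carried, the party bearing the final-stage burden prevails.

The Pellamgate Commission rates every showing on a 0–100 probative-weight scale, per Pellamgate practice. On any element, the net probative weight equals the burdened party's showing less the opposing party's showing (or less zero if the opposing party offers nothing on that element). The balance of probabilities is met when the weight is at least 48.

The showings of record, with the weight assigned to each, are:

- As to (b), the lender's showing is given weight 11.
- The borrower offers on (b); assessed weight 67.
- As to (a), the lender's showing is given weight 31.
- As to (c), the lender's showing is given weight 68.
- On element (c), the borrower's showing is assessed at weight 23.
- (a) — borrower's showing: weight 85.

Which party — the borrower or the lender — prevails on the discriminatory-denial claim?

Stage 1 (borrower, the balance of probabilities, weight is at least 48): (a) net 85−31=54 ≥ 48 — meets; (b) net 67−11=56 ≥ 48 — meets.
  Stage 1 carried; the burden shifts to the lender.
Stage 2 (lender, the balance of probabilities, weight is at least 48): (c) net 68−23=45 < 48 — fails.
  The lender does not carry Stage 2.
The analysis ends at Stage 2; the borrower prevails.

borrower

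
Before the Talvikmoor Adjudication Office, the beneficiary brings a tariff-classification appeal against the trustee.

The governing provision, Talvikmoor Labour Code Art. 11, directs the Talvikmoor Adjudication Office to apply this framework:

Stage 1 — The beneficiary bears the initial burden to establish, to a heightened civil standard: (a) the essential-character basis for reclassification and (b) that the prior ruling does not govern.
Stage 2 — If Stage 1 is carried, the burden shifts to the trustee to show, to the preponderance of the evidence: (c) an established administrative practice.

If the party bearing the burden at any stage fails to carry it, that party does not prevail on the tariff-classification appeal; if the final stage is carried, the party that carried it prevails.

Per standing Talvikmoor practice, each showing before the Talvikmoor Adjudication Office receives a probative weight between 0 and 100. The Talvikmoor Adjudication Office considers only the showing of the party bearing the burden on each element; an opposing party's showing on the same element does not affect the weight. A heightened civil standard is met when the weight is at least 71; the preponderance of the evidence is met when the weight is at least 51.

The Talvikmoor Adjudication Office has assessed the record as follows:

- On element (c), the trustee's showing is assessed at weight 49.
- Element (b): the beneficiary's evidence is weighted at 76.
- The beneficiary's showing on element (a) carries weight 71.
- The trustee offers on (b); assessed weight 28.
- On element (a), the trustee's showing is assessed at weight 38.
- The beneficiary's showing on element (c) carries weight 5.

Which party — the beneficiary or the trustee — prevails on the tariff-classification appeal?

Stage 1 (beneficiary, a heightened civil standard, weight is at least 71): (a) 71 (trustee's 38 disregarded) ≥ 71 — meets; (b) 76 (trustee's 28 disregarded) ≥ 71 — meets.
  All elements met. The burden passes to the trustee.
Stage 2 (trustee, the preponderance of the evidence, weight is at least 51): (c) 49 (beneficiary's 5 disregarded) < 51 — fails.
  Not every element is met, so the trustee fails to carry Stage 2.
The analysis ends at Stage 2; the beneficiary prevails.

beneficiary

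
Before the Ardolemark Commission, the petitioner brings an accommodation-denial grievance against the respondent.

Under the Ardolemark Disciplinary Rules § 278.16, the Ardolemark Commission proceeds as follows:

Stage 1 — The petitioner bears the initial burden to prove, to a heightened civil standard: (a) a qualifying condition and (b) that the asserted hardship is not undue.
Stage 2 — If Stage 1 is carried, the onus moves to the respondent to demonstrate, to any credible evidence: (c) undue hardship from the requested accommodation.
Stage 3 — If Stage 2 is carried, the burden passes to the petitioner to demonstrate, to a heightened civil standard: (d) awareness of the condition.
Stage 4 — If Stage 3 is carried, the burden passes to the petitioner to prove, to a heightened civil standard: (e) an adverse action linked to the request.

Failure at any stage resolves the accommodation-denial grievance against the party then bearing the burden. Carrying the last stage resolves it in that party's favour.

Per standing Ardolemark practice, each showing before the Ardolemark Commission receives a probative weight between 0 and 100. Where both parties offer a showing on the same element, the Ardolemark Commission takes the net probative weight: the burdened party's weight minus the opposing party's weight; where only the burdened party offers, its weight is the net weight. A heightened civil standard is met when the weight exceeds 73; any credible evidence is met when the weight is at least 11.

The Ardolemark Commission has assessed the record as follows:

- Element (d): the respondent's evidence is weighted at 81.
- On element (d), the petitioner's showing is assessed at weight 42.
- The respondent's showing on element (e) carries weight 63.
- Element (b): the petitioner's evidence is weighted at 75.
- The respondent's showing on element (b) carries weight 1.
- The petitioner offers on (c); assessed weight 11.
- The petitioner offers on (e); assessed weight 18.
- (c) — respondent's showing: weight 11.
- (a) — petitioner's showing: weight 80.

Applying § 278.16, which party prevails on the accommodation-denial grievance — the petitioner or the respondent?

petitioner

Stage 1 (petitioner, a heightened civil standard, weight exceeds 73): (a) 80 > 73 — meets; (b) net 75−1=74 > 73 — meets.
  All elements met. The burden passes to the respondent.
Stage 2 (respondent, any credible evidence, weight is at least 11): (c) net 11−11=0 < 11 — fails.
  The respondent does not carry Stage 2.
The petitioner prevails.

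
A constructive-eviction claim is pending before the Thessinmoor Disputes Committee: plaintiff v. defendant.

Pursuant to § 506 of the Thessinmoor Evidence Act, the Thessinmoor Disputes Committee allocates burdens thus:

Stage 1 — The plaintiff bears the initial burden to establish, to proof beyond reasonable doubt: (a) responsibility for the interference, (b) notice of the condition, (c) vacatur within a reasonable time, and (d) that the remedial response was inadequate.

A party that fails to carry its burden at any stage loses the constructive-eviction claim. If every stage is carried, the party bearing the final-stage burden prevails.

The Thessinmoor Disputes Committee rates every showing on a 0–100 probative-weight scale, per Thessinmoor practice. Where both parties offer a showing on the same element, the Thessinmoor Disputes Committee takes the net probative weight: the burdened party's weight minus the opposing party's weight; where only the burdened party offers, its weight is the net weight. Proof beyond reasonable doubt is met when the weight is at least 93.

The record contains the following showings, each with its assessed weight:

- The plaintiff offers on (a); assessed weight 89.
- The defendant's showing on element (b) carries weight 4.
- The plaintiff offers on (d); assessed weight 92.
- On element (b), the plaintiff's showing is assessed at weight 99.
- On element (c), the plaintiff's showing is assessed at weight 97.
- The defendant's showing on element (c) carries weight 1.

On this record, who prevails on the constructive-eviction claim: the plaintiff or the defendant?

defendant

Stage 1 — burden on plaintiff; standard: proof beyond reasonable doubt (weight is at least 93).
    (a): 89 < 93 [not met]
    (b): 99 − 4 = 95 ≥ 93 [met]
    (c): 97 − 1 = 96 ≥ 93 [met]
    (d): 92 < 93 [not met]
  Stage 1 not carried; the plaintiff fails its burden.
The defendant prevails.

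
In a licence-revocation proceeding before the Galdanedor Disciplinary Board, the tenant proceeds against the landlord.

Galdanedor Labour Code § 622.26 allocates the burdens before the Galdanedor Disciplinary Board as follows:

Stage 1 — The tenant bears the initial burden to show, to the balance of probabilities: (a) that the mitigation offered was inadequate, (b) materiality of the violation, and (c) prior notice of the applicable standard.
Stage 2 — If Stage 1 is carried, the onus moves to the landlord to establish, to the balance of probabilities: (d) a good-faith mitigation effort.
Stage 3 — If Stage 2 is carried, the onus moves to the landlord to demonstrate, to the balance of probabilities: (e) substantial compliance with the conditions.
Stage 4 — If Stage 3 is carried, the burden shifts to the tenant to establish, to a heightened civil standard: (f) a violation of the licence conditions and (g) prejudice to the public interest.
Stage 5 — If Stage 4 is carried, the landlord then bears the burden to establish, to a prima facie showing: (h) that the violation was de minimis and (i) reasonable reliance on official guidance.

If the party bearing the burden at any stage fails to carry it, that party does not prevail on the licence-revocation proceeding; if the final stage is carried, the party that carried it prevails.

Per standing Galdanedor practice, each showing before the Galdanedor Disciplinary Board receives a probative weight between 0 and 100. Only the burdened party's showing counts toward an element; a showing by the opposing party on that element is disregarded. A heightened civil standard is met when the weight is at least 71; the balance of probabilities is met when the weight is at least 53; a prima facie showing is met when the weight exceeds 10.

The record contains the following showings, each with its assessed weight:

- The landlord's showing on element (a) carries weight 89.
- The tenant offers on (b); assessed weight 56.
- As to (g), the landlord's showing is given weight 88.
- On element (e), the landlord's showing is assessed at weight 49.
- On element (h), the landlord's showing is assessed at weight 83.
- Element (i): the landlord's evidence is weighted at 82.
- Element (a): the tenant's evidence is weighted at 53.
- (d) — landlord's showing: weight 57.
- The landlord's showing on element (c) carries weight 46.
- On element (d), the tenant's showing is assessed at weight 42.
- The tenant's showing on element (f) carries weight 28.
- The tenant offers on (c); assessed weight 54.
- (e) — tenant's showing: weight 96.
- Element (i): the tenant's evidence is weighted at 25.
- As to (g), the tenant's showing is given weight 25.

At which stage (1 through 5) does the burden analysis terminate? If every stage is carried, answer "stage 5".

stage 3

Stage 1 — burden on tenant; standard: the balance of probabilities (weight is at least 53).
    (a): 53 (landlord's 89 disregarded) ≥ 53 [met]
    (b): 56 ≥ 53 [met]
    (c): 54 (landlord's 46 disregarded) ≥ 53 [met]
  All elements met. The burden passes to the landlord.
Stage 2 — burden on landlord; standard: the balance of probabilities (weight is at least 53).
    (d): 57 (tenant's 42 disregarded) ≥ 53 [met]
  Stage 2 carried; the burden remains with the landlord.
Stage 3 — burden on landlord; standard: the balance of probabilities (weight is at least 53).
    (e): 49 (tenant's 96 disregarded) < 53 [not met]
  The landlord does not carry Stage 3.
So the tenant prevails.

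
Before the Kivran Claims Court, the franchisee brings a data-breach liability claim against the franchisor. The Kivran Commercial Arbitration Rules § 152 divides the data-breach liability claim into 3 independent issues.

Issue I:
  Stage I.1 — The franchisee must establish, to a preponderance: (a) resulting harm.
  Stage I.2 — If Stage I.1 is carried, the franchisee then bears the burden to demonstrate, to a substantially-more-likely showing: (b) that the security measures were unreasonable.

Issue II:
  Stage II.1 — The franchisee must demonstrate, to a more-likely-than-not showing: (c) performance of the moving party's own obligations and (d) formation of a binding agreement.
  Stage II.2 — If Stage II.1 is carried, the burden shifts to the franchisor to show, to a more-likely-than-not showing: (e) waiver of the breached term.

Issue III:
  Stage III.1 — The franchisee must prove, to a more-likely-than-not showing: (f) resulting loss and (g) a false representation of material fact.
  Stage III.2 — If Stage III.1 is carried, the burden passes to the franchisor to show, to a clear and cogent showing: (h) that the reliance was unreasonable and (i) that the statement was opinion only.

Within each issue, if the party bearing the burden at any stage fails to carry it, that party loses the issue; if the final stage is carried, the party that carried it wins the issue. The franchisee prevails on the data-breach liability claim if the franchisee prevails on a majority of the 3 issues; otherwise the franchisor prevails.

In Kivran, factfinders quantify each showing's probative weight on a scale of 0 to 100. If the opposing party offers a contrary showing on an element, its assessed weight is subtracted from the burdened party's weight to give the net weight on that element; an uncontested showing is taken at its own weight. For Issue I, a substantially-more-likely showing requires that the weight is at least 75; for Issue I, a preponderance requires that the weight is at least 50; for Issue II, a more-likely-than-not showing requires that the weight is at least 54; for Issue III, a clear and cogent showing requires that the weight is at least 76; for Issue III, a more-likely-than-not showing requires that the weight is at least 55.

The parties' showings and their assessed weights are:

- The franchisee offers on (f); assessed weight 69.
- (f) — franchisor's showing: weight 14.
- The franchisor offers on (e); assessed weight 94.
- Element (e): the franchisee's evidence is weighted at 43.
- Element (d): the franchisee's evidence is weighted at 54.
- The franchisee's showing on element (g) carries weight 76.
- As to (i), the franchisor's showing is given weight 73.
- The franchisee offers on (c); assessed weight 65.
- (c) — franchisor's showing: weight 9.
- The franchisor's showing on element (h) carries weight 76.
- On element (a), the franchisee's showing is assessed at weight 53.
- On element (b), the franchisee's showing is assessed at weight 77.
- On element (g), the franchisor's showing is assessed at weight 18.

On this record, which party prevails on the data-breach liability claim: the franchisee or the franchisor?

franchisee

— Issue I —
At Stage I.1 the franchisee must meet a preponderance (weight is at least 50): on (a) the weight is 53, ≥ 50, so (a) meets the standard.
  Stage I.1 is satisfied; the franchisee continues to bear the burden.
At Stage I.2 the franchisee must meet a substantially-more-likely showing (weight is at least 75): on (b) the weight is 77, which does reach 75, so (b) meets the standard.
  All elements met at the final stage.
Every stage carried; the franchisee prevails on this issue.
— Issue II —
Stage II.1 (franchisee, a more-likely-than-not showing, weight is at least 54): (c) net 65−9=56 ≥ 54 — meets; (d) 54 ≥ 54 — meets.
  All elements met. The burden passes to the franchisor.
Stage II.2 (franchisor, a more-likely-than-not showing, weight is at least 54): (e) net 94−43=51 < 54 — fails.
  The franchisor does not carry Stage II.2.
The franchisee prevails on this issue.
— Issue III —
Stage III.1 (franchisee, a more-likely-than-not showing, weight is at least 55): (f) net 69−14=55 ≥ 55 — meets; (g) net 76−18=58 ≥ 55 — meets.
  The franchisee carries Stage III.1; the franchisor now bears the burden.
Stage III.2 (franchisor, a clear and cogent showing, weight is at least 76): (h) 76 ≥ 76 — meets; (i) 73 < 76 — fails.
  Not every element is met, so the franchisor fails to carry Stage III.2.
The analysis ends at Stage III.2; the franchisee prevails on this issue.
Per-issue: Issue I → franchisee; Issue II → franchisee; Issue III → franchisee. The franchisee must prevail on a majority of issues; overall, the franchisee prevails.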